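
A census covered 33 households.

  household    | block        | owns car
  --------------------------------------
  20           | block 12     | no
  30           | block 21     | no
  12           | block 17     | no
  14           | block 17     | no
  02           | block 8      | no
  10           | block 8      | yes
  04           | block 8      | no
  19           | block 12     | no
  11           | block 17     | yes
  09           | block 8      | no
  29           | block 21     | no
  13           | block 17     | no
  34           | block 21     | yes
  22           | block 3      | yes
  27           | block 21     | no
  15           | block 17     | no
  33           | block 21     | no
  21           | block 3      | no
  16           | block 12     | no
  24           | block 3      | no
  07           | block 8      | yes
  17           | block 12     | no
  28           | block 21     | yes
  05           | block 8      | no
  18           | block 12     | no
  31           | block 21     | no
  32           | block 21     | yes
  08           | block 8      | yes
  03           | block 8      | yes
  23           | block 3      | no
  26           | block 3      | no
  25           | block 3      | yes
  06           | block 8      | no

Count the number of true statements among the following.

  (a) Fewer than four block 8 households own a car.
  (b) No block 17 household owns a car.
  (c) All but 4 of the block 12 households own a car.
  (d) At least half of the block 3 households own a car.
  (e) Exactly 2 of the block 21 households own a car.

(a) block 8: |A| = 9, |A ∩ B| = 4; needs |A ∩ B| < 4 — false.
(b) block 17: |A| = 5, |A ∩ B| = 1; needs A ∩ B = ∅ (|A ∩ B| = 0) — false.
(c) block 12: |A| = 5, |A ∩ B| = 0; needs |A ∖ B| = 4 — false.
(d) block 3: |A| = 6, |A ∩ B| = 2; needs |A ∩ B| ≥ |A ∖ B| — false.
(e) block 21: |A| = 8, |A ∩ B| = 3; needs |A ∩ B| = 2 — false.

0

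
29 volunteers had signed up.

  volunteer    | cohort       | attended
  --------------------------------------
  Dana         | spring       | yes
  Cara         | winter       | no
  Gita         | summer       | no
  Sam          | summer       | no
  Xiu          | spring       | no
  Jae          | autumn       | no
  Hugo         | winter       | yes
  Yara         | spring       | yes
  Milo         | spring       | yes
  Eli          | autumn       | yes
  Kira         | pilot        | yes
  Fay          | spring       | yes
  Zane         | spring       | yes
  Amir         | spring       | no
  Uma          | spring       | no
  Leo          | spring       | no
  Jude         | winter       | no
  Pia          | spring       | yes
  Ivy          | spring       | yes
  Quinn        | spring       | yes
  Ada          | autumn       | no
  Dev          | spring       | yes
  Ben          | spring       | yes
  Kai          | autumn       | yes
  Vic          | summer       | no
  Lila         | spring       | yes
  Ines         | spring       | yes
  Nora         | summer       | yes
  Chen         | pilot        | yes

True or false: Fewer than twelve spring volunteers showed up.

False

Truth condition: |A ∩ B| < 12.
|A| = 16, |A ∩ B| = 12, |A ∖ B| = 4.
|A ∩ B| = 12, so the statement is false.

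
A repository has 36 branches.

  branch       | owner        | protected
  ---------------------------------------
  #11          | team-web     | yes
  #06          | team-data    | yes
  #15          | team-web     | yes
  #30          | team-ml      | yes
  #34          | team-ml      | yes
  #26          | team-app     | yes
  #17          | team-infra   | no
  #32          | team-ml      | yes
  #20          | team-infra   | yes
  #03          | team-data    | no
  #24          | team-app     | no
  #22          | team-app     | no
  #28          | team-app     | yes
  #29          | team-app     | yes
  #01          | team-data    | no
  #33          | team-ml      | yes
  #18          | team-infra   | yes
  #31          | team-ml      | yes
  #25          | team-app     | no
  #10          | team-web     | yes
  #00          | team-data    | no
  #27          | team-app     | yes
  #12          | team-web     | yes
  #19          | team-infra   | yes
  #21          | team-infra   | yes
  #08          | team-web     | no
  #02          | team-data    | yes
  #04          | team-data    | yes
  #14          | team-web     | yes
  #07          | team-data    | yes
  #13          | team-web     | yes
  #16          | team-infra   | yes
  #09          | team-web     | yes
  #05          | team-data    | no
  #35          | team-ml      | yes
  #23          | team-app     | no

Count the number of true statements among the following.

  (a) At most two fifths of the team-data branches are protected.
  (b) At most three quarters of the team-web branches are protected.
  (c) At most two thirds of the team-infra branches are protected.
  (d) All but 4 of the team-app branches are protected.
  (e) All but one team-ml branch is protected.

1

(a) team-data: |A| = 8, |A ∩ B| = 4; needs |A ∩ B| / |A| ≤ 2/5 — false.
(b) team-web: |A| = 8, |A ∩ B| = 7; needs |A ∩ B| / |A| ≤ 3/4 — false.
(c) team-infra: |A| = 6, |A ∩ B| = 5; needs |A ∩ B| / |A| ≤ 2/3 — false.
(d) team-app: |A| = 8, |A ∩ B| = 4; needs |A ∖ B| = 4 — true.
(e) team-ml: |A| = 6, |A ∩ B| = 6; needs |A ∖ B| = 1 — false.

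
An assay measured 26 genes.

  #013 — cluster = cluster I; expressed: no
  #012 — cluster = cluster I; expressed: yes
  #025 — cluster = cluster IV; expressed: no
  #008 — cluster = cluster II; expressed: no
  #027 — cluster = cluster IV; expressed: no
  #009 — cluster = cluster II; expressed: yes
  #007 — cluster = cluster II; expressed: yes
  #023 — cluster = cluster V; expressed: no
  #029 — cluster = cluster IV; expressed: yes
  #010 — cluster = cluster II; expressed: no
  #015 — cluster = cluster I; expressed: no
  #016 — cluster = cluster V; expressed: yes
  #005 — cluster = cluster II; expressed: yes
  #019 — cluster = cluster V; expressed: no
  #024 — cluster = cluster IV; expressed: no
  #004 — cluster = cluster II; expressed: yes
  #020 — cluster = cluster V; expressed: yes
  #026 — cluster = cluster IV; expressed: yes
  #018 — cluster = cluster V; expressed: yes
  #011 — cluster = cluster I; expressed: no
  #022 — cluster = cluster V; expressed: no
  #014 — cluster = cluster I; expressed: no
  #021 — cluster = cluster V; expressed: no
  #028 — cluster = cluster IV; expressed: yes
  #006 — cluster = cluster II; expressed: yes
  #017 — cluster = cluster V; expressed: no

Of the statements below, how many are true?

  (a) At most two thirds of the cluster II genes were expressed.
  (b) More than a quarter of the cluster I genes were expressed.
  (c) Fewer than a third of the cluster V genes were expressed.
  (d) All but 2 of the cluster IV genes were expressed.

0

(a) cluster II: |A| = 7, |A ∩ B| = 5; needs |A ∩ B| / |A| ≤ 2/3 — false.
(b) cluster I: |A| = 5, |A ∩ B| = 1; needs |A ∩ B| / |A| > 1/4 — false.
(c) cluster V: |A| = 8, |A ∩ B| = 3; needs |A ∩ B| / |A| < 1/3 — false.
(d) cluster IV: |A| = 6, |A ∩ B| = 3; needs |A ∖ B| = 2 — false.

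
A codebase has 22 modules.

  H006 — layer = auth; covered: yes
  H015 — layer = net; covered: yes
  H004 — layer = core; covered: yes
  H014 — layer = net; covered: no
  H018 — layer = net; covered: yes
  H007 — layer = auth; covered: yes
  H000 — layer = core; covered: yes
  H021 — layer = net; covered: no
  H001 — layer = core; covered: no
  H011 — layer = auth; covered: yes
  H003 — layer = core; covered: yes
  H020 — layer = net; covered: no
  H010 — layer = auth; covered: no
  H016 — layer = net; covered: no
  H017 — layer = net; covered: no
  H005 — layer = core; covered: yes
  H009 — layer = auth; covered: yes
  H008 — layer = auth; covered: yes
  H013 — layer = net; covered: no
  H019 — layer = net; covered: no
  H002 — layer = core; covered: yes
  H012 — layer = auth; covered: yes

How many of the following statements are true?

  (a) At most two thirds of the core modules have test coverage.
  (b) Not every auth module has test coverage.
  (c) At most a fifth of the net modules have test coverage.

1

(a) core: |A| = 6, |A ∩ B| = 5; needs |A ∩ B| / |A| ≤ 2/3 — false.
(b) auth: |A| = 7, |A ∩ B| = 6; needs A ⊄ B (|A ∖ B| ≥ 1) — true.
(c) net: |A| = 9, |A ∩ B| = 2; needs |A ∩ B| / |A| ≤ 1/5 — false.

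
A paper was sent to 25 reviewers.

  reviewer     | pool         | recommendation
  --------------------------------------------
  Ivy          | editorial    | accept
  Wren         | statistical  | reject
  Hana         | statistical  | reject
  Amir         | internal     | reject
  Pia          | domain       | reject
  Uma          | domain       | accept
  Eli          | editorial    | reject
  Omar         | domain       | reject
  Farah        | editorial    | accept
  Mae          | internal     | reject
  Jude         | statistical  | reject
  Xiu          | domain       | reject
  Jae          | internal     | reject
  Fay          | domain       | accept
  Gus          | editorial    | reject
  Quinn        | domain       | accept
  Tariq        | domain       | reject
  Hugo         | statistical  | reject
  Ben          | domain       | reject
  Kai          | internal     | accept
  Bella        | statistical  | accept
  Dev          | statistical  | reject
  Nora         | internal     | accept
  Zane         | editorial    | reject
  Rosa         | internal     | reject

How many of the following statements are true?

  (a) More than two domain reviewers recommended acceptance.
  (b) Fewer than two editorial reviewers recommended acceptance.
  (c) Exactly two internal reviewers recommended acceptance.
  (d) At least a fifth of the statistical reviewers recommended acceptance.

2

(a) domain: |A| = 8, |A ∩ B| = 3; needs |A ∩ B| > 2 — true.
(b) editorial: |A| = 5, |A ∩ B| = 2; needs |A ∩ B| < 2 — false.
(c) internal: |A| = 6, |A ∩ B| = 2; needs |A ∩ B| = 2 — true.
(d) statistical: |A| = 6, |A ∩ B| = 1; needs |A ∩ B| / |A| ≥ 1/5 — false.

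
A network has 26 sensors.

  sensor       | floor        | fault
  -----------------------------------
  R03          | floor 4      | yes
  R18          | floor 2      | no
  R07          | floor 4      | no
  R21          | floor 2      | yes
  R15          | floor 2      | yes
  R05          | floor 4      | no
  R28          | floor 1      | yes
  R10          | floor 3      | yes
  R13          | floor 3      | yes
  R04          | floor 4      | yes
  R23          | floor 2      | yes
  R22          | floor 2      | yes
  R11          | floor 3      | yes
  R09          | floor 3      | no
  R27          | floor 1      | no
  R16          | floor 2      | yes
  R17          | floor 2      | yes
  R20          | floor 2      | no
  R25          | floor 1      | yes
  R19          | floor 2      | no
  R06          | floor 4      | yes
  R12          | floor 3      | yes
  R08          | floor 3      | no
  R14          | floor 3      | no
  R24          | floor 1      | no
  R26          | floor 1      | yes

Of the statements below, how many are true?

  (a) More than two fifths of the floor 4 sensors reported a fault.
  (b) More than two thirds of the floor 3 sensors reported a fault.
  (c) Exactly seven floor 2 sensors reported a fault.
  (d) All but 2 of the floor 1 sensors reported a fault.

2

(a) floor 4: |A| = 5, |A ∩ B| = 3; needs |A ∩ B| / |A| > 2/5 — true.
(b) floor 3: |A| = 7, |A ∩ B| = 4; needs |A ∩ B| / |A| > 2/3 — false.
(c) floor 2: |A| = 9, |A ∩ B| = 6; needs |A ∩ B| = 7 — false.
(d) floor 1: |A| = 5, |A ∩ B| = 3; needs |A ∖ B| = 2 — true.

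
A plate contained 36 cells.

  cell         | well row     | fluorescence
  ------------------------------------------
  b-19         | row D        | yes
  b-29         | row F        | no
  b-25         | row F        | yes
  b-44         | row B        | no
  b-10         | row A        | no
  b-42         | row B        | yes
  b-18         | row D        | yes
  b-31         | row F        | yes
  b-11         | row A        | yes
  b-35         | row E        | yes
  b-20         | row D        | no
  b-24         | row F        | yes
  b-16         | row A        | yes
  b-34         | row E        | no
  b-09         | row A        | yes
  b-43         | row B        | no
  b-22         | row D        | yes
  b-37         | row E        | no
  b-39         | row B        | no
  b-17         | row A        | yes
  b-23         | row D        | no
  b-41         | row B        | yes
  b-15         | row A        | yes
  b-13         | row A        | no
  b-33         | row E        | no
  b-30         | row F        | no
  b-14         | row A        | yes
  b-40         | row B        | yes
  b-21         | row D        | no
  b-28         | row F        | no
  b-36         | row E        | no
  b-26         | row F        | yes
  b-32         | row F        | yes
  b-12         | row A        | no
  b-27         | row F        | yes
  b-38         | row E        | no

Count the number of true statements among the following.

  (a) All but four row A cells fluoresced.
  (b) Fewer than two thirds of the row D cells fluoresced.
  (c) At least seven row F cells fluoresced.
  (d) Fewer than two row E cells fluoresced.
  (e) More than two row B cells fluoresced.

(a) row A: |A| = 9, |A ∩ B| = 6; needs |A ∖ B| = 4 — false.
(b) row D: |A| = 6, |A ∩ B| = 3; needs |A ∩ B| / |A| < 2/3 — true.
(c) row F: |A| = 9, |A ∩ B| = 6; needs |A ∩ B| ≥ 7 — false.
(d) row E: |A| = 6, |A ∩ B| = 1; needs |A ∩ B| < 2 — true.
(e) row B: |A| = 6, |A ∩ B| = 3; needs |A ∩ B| > 2 — true.

3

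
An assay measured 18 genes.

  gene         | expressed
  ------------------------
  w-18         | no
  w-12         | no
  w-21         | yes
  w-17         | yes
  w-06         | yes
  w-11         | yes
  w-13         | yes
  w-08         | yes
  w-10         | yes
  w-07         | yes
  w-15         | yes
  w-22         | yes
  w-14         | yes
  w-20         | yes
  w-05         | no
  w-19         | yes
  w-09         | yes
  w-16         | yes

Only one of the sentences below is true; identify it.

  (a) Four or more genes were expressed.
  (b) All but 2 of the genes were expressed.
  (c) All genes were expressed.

(a)

|A| = 18, |A ∩ B| = 15, |A ∖ B| = 3.
(a) requires |A ∩ B| ≥ 4: true.
(b) requires |A ∖ B| = 2: false.
(c) requires A ⊆ B, i.e. every element of A is in B (|A ∖ B| = 0): false.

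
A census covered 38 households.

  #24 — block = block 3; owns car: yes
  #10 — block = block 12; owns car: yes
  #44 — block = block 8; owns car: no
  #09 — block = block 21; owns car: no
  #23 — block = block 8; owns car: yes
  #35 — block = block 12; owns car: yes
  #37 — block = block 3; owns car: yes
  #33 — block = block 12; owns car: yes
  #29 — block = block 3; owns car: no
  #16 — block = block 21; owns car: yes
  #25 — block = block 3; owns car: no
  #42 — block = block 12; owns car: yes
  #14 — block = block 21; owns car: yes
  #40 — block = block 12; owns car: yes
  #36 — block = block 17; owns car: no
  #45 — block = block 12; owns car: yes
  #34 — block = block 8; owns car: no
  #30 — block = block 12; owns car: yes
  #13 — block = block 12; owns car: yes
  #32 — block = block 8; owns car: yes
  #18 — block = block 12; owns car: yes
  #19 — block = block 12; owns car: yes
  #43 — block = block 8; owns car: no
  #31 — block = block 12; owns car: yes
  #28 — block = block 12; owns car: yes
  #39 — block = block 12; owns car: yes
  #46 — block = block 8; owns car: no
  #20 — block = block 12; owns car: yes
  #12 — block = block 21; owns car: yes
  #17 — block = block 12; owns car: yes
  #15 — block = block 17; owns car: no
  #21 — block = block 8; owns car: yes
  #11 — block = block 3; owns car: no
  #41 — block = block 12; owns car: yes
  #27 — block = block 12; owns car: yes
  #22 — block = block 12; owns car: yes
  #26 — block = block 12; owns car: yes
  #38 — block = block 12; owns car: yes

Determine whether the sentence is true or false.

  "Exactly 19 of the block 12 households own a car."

'Exactly 19 of the block 12 households own a car' holds iff |A ∩ B| = 19.
|A| = 20, |A ∩ B| = 20, |A ∖ B| = 0.
|A ∩ B| = 20, so the statement is false.

False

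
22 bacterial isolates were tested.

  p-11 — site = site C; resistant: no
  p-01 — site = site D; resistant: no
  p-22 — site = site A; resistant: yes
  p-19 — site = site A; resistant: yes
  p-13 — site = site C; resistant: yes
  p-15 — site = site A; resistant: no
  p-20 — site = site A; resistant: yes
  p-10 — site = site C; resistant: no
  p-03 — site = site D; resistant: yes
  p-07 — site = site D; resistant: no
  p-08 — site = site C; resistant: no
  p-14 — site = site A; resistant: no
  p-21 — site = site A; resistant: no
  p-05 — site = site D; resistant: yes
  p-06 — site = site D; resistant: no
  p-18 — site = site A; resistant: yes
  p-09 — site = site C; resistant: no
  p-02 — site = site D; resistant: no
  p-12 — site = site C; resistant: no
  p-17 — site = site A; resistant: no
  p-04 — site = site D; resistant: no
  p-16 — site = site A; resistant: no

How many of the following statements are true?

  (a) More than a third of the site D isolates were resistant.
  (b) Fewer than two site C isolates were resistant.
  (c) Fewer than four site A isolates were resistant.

1

(a) site D: |A| = 7, |A ∩ B| = 2; needs |A ∩ B| / |A| > 1/3 — false.
(b) site C: |A| = 6, |A ∩ B| = 1; needs |A ∩ B| < 2 — true.
(c) site A: |A| = 9, |A ∩ B| = 4; needs |A ∩ B| < 4 — false.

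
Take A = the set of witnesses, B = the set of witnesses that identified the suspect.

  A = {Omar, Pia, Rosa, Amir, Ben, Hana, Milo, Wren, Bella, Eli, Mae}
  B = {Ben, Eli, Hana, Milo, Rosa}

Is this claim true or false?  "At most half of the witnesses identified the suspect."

The determiner here denotes the relation: |A ∩ B| ≤ |A ∖ B|.
A (the restrictor) = {Omar, Pia, Rosa, Amir, Ben, Hana, Milo, Wren, Bella, Eli, Mae}, |A| = 11.
A ∩ B = {Rosa, Ben, Hana, Milo, Eli}, so |A ∩ B| = 5.
A ∖ B = {Omar, Pia, Amir, Wren, Bella, Mae}, so |A ∖ B| = 6.
5 < 6, so the statement is true.

True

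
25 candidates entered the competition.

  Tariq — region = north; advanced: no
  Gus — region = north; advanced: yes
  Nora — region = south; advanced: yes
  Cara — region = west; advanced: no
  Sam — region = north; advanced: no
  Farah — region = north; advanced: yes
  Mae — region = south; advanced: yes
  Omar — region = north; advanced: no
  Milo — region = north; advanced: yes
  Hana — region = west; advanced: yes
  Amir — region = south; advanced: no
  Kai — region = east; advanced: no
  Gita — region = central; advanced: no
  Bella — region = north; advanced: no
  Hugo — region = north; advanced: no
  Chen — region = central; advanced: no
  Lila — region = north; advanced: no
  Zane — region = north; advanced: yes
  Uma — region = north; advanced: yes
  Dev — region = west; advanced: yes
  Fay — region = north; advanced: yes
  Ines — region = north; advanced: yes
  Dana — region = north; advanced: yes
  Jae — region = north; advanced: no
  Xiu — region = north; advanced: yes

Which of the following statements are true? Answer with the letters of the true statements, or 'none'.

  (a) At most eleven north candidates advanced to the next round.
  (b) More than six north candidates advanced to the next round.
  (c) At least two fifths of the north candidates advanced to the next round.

|A| = 16, |A ∩ B| = 9, |A ∖ B| = 7.
(a) |A ∩ B| ≤ 11: holds.
(b) |A ∩ B| > 6: holds.
(c) |A ∩ B| / |A| ≥ 2/5: holds.

(a), (b), (c)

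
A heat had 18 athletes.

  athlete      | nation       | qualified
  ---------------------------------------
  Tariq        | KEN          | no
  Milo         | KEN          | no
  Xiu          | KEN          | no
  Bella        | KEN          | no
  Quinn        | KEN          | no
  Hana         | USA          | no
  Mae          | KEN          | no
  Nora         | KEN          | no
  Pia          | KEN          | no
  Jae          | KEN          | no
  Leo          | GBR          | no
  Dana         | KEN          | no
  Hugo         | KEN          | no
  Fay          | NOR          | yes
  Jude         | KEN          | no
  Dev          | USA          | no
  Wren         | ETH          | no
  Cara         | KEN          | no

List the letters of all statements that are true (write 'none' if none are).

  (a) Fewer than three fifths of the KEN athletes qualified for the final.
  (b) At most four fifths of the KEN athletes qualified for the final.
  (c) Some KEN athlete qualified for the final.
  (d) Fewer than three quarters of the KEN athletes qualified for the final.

(a), (b), (d)

|A| = 13, |A ∩ B| = 0, |A ∖ B| = 13.
(a) |A ∩ B| / |A| < 3/5: holds.
(b) |A ∩ B| / |A| ≤ 4/5: holds.
(c) A ∩ B ≠ ∅ (|A ∩ B| ≥ 1): fails.
(d) |A ∩ B| / |A| < 3/4: holds.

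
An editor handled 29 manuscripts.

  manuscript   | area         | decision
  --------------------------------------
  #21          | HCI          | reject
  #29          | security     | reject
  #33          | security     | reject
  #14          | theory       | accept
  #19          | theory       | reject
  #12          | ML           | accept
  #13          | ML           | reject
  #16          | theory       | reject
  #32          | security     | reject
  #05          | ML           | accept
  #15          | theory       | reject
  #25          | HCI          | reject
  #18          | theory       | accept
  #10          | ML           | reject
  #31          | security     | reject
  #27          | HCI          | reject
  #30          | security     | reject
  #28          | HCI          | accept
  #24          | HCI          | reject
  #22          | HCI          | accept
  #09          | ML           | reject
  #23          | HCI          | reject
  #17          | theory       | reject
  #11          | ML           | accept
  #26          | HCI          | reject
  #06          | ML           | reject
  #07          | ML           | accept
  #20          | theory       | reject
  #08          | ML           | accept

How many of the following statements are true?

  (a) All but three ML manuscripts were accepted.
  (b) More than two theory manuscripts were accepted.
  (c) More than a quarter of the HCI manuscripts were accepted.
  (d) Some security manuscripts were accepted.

0

(a) ML: |A| = 9, |A ∩ B| = 5; needs |A ∖ B| = 3 — false.
(b) theory: |A| = 7, |A ∩ B| = 2; needs |A ∩ B| > 2 — false.
(c) HCI: |A| = 8, |A ∩ B| = 2; needs |A ∩ B| / |A| > 1/4 — false.
(d) security: |A| = 5, |A ∩ B| = 0; needs A ∩ B ≠ ∅ (|A ∩ B| ≥ 1) — false.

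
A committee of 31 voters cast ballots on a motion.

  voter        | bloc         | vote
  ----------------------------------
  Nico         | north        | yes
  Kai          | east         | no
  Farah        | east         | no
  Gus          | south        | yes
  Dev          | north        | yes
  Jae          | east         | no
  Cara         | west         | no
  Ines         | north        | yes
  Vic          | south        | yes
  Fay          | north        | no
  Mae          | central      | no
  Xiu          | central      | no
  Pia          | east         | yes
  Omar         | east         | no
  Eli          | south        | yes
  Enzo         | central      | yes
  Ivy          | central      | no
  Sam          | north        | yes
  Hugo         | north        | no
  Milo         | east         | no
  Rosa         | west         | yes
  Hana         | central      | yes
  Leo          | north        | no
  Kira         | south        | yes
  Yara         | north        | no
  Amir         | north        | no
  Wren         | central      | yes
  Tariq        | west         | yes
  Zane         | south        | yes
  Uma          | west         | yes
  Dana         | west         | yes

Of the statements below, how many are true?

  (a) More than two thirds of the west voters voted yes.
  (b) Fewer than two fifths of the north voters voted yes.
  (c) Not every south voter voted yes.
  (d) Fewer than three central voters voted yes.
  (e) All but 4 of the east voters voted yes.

(a) west: |A| = 5, |A ∩ B| = 4; needs |A ∩ B| / |A| > 2/3 — true.
(b) north: |A| = 9, |A ∩ B| = 4; needs |A ∩ B| / |A| < 2/5 — false.
(c) south: |A| = 5, |A ∩ B| = 5; needs A ⊄ B (|A ∖ B| ≥ 1) — false.
(d) central: |A| = 6, |A ∩ B| = 3; needs |A ∩ B| < 3 — false.
(e) east: |A| = 6, |A ∩ B| = 1; needs |A ∖ B| = 4 — false.

1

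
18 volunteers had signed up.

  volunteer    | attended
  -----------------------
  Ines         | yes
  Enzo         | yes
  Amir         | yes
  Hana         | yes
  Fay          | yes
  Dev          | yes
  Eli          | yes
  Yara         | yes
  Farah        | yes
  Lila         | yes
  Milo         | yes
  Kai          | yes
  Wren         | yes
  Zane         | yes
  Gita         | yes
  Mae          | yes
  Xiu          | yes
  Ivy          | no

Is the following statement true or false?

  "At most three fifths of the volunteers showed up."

False

The determiner here denotes the relation: |A ∩ B| / |A| ≤ 3/5.
|A| = 18, |A ∩ B| = 17, |A ∖ B| = 1.
|A ∩ B|/|A| = 17/18, so the statement is false.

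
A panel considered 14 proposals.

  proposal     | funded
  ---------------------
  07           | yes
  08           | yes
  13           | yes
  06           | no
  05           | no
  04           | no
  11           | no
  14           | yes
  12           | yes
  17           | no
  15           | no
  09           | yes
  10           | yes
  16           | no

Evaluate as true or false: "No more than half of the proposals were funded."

Truth condition: |A ∩ B| ≤ |A ∖ B|.
A (the restrictor) = {07, 08, 13, 06, 05, 04, 11, 14, 12, 17, 15, 09, 10, 16}, |A| = 14.
A ∩ B = {07, 08, 13, 14, 12, 09, 10}, so |A ∩ B| = 7.
A ∖ B = {06, 05, 04, 11, 17, 15, 16}, so |A ∖ B| = 7.
7 = 7, so the statement is true.

True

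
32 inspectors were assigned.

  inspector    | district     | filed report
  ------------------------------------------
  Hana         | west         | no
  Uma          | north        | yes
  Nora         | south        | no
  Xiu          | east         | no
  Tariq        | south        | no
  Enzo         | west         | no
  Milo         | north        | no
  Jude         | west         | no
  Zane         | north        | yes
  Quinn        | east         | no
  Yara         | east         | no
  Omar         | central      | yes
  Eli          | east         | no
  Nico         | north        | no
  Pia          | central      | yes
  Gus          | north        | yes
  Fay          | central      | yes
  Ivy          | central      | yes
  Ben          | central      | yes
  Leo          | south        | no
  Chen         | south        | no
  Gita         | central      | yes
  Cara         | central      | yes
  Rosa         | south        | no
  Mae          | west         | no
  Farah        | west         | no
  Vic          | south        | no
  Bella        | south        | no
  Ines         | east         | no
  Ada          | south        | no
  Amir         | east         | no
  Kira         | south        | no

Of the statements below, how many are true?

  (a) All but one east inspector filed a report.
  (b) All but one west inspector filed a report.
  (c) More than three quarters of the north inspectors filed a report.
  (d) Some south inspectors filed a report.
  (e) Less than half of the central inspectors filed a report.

0

(a) east: |A| = 6, |A ∩ B| = 0; needs |A ∖ B| = 1 — false.
(b) west: |A| = 5, |A ∩ B| = 0; needs |A ∖ B| = 1 — false.
(c) north: |A| = 5, |A ∩ B| = 3; needs |A ∩ B| / |A| > 3/4 — false.
(d) south: |A| = 9, |A ∩ B| = 0; needs A ∩ B ≠ ∅ (|A ∩ B| ≥ 1) — false.
(e) central: |A| = 7, |A ∩ B| = 7; needs |A ∩ B| < |A ∖ B| — false.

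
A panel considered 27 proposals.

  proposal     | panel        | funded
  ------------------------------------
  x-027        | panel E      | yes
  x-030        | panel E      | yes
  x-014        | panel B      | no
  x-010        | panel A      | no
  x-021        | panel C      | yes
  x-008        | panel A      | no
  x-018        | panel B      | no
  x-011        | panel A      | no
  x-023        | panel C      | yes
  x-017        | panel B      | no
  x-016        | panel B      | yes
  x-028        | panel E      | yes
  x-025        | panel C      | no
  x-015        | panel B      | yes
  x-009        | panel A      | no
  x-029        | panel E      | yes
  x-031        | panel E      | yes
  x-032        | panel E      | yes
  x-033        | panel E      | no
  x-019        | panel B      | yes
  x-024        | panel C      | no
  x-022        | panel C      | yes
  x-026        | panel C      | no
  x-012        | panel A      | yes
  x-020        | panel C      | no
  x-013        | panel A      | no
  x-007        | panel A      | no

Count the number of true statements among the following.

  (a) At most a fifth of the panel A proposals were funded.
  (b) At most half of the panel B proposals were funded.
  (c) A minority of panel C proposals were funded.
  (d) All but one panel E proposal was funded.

4

(a) panel A: |A| = 7, |A ∩ B| = 1; needs |A ∩ B| / |A| ≤ 1/5 — true.
(b) panel B: |A| = 6, |A ∩ B| = 3; needs |A ∩ B| ≤ |A ∖ B| — true.
(c) panel C: |A| = 7, |A ∩ B| = 3; needs |A ∩ B| < |A ∖ B| — true.
(d) panel E: |A| = 7, |A ∩ B| = 6; needs |A ∖ B| = 1 — true.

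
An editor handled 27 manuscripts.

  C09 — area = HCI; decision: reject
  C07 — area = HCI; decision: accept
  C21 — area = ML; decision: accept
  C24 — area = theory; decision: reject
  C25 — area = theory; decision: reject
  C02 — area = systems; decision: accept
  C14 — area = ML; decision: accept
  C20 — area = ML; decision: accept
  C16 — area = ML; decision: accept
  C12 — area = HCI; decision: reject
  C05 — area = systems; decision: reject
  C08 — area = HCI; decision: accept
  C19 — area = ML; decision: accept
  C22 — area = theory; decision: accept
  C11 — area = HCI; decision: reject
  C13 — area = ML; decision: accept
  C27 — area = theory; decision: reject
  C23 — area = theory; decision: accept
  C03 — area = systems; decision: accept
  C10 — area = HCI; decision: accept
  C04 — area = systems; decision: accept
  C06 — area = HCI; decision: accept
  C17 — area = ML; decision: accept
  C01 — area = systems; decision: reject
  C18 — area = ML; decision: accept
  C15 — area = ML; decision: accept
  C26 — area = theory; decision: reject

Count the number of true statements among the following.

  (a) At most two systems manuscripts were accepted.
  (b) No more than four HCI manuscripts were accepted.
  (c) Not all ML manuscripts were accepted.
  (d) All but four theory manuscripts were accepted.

2

(a) systems: |A| = 5, |A ∩ B| = 3; needs |A ∩ B| ≤ 2 — false.
(b) HCI: |A| = 7, |A ∩ B| = 4; needs |A ∩ B| ≤ 4 — true.
(c) ML: |A| = 9, |A ∩ B| = 9; needs A ⊄ B (|A ∖ B| ≥ 1) — false.
(d) theory: |A| = 6, |A ∩ B| = 2; needs |A ∖ B| = 4 — true.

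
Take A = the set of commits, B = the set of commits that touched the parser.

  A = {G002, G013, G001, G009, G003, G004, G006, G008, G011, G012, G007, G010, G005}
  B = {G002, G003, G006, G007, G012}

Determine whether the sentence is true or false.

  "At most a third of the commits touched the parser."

Truth condition: |A ∩ B| / |A| ≤ 1/3.
A (the restrictor) = {G002, G013, G001, G009, G003, G004, G006, G008, G011, G012, G007, G010, G005}, |A| = 13.
A ∩ B = {G002, G003, G006, G012, G007}, so |A ∩ B| = 5.
A ∖ B = {G013, G001, G009, G004, G008, G011, G010, G005}, so |A ∖ B| = 8.
|A ∩ B|/|A| = 5/13, so the statement is false.

False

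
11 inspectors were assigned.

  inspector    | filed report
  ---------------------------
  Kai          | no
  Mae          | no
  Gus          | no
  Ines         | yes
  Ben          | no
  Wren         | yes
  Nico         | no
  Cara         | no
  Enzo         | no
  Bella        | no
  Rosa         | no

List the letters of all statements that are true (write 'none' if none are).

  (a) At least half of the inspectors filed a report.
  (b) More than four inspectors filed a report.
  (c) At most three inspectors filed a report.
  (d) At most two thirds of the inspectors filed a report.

(c), (d)

|A| = 11, |A ∩ B| = 2, |A ∖ B| = 9.
(a) |A ∩ B| ≥ |A ∖ B|: fails.
(b) |A ∩ B| > 4: fails.
(c) |A ∩ B| ≤ 3: holds.
(d) |A ∩ B| / |A| ≤ 2/3: holds.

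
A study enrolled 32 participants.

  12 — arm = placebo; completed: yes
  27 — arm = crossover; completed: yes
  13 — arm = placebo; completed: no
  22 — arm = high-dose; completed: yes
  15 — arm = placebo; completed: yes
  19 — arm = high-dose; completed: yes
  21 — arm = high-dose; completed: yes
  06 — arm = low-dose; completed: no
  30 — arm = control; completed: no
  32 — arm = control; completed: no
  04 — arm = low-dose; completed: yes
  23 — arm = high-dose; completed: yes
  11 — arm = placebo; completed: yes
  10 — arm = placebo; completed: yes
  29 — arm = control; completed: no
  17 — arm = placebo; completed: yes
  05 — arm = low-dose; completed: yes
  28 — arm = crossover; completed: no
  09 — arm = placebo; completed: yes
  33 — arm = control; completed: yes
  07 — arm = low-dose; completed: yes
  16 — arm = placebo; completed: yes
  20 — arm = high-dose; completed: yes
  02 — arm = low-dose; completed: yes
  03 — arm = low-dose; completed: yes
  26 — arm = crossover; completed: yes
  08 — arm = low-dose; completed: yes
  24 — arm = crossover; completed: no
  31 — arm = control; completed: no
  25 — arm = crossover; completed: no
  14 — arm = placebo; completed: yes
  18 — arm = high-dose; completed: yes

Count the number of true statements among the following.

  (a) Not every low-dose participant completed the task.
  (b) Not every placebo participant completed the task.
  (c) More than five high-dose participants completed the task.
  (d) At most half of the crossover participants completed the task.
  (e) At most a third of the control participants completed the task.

(a) low-dose: |A| = 7, |A ∩ B| = 6; needs A ⊄ B (|A ∖ B| ≥ 1) — true.
(b) placebo: |A| = 9, |A ∩ B| = 8; needs A ⊄ B (|A ∖ B| ≥ 1) — true.
(c) high-dose: |A| = 6, |A ∩ B| = 6; needs |A ∩ B| > 5 — true.
(d) crossover: |A| = 5, |A ∩ B| = 2; needs |A ∩ B| ≤ |A ∖ B| — true.
(e) control: |A| = 5, |A ∩ B| = 1; needs |A ∩ B| / |A| ≤ 1/3 — true.

5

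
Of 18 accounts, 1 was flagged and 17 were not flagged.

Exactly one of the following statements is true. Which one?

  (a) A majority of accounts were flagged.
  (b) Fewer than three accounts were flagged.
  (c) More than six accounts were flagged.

(b)

|A| = 18, |A ∩ B| = 1, |A ∖ B| = 17.
(a) requires |A ∩ B| > |A ∖ B|: false.
(b) requires |A ∩ B| < 3: true.
(c) requires |A ∩ B| > 6: false.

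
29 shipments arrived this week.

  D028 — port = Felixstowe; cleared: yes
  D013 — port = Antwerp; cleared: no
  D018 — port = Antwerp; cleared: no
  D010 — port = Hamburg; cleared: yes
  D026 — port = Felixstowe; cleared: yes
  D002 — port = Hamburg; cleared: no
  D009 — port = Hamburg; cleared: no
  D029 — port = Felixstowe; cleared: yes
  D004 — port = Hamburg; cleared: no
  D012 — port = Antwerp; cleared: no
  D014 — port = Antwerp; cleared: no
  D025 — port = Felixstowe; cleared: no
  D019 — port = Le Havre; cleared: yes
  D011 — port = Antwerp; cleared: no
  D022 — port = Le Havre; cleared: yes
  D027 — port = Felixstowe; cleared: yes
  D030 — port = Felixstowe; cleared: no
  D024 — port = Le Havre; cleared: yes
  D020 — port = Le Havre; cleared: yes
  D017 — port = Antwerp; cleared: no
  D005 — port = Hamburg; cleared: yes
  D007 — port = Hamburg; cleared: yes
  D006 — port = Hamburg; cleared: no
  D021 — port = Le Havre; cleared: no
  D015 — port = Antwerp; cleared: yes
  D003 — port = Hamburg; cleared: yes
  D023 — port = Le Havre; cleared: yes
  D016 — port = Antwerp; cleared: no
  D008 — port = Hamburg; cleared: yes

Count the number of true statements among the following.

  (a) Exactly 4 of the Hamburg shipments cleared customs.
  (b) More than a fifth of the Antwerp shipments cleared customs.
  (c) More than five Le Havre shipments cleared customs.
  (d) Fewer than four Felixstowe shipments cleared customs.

(a) Hamburg: |A| = 9, |A ∩ B| = 5; needs |A ∩ B| = 4 — false.
(b) Antwerp: |A| = 8, |A ∩ B| = 1; needs |A ∩ B| / |A| > 1/5 — false.
(c) Le Havre: |A| = 6, |A ∩ B| = 5; needs |A ∩ B| > 5 — false.
(d) Felixstowe: |A| = 6, |A ∩ B| = 4; needs |A ∩ B| < 4 — false.

0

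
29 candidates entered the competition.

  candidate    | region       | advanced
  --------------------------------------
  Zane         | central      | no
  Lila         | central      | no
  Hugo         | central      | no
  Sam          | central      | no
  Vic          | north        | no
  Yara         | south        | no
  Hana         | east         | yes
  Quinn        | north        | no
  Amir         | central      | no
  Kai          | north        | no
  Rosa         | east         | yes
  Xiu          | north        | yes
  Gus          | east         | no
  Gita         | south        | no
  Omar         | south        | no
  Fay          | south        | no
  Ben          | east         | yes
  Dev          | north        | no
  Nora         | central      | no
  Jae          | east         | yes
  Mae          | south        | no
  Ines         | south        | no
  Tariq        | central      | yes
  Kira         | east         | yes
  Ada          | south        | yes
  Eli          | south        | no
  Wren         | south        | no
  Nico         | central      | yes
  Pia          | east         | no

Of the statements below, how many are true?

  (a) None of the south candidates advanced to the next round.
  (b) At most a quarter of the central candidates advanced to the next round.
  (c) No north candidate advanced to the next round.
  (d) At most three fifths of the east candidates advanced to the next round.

1

(a) south: |A| = 9, |A ∩ B| = 1; needs A ∩ B = ∅ (|A ∩ B| = 0) — false.
(b) central: |A| = 8, |A ∩ B| = 2; needs |A ∩ B| / |A| ≤ 1/4 — true.
(c) north: |A| = 5, |A ∩ B| = 1; needs A ∩ B = ∅ (|A ∩ B| = 0) — false.
(d) east: |A| = 7, |A ∩ B| = 5; needs |A ∩ B| / |A| ≤ 3/5 — false.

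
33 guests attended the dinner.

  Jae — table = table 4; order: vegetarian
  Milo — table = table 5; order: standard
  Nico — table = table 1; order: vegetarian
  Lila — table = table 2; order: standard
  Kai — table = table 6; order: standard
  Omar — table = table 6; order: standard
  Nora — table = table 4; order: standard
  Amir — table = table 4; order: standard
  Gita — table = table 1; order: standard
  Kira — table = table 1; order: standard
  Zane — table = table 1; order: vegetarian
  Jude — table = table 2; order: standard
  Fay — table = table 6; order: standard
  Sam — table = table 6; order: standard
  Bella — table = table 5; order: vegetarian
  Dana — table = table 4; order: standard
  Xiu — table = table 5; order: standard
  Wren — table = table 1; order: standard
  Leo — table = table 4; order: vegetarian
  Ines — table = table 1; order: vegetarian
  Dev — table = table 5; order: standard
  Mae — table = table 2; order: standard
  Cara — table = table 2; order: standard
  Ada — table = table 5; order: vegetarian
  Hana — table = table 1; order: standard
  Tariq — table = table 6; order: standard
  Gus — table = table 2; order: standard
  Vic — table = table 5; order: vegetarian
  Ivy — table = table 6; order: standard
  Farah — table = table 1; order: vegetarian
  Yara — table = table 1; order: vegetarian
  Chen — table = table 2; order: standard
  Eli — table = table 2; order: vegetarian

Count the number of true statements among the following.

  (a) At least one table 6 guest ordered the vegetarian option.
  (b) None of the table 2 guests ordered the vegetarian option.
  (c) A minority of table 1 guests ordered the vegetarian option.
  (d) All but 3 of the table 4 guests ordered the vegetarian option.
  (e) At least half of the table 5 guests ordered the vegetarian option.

2

(a) table 6: |A| = 6, |A ∩ B| = 0; needs A ∩ B ≠ ∅ (|A ∩ B| ≥ 1) — false.
(b) table 2: |A| = 7, |A ∩ B| = 1; needs A ∩ B = ∅ (|A ∩ B| = 0) — false.
(c) table 1: |A| = 9, |A ∩ B| = 5; needs |A ∩ B| < |A ∖ B| — false.
(d) table 4: |A| = 5, |A ∩ B| = 2; needs |A ∖ B| = 3 — true.
(e) table 5: |A| = 6, |A ∩ B| = 3; needs |A ∩ B| ≥ |A ∖ B| — true.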